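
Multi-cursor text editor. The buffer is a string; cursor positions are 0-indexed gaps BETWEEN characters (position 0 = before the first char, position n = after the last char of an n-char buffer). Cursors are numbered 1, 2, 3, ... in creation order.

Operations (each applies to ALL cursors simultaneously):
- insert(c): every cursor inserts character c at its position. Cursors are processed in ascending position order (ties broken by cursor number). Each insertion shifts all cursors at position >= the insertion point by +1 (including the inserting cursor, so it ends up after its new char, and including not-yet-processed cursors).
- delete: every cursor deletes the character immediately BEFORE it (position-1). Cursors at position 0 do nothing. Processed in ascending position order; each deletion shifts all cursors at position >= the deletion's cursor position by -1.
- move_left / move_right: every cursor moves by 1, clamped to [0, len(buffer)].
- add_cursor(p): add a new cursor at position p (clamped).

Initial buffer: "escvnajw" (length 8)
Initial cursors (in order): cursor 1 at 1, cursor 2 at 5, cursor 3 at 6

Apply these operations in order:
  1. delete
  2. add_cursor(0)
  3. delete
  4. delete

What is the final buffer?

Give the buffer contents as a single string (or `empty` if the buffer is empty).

Answer: jw

Derivation:
After op 1 (delete): buffer="scvjw" (len 5), cursors c1@0 c2@3 c3@3, authorship .....
After op 2 (add_cursor(0)): buffer="scvjw" (len 5), cursors c1@0 c4@0 c2@3 c3@3, authorship .....
After op 3 (delete): buffer="sjw" (len 3), cursors c1@0 c4@0 c2@1 c3@1, authorship ...
After op 4 (delete): buffer="jw" (len 2), cursors c1@0 c2@0 c3@0 c4@0, authorship ..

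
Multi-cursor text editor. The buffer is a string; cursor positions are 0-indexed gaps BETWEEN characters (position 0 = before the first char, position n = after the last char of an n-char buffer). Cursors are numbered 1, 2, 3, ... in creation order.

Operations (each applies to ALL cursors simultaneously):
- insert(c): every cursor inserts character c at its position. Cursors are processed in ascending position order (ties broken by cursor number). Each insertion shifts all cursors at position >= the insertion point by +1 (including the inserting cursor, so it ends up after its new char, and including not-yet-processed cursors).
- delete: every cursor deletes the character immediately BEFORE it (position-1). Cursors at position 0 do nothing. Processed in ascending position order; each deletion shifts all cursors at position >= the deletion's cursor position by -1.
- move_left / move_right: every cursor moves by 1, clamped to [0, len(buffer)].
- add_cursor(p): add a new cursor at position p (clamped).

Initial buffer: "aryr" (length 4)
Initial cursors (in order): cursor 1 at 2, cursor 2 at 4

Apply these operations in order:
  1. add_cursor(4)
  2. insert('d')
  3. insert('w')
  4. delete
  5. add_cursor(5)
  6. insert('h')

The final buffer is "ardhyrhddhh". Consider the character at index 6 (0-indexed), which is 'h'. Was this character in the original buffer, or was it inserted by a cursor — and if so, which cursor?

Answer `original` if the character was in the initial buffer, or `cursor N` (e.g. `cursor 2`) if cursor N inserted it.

After op 1 (add_cursor(4)): buffer="aryr" (len 4), cursors c1@2 c2@4 c3@4, authorship ....
After op 2 (insert('d')): buffer="ardyrdd" (len 7), cursors c1@3 c2@7 c3@7, authorship ..1..23
After op 3 (insert('w')): buffer="ardwyrddww" (len 10), cursors c1@4 c2@10 c3@10, authorship ..11..2323
After op 4 (delete): buffer="ardyrdd" (len 7), cursors c1@3 c2@7 c3@7, authorship ..1..23
After op 5 (add_cursor(5)): buffer="ardyrdd" (len 7), cursors c1@3 c4@5 c2@7 c3@7, authorship ..1..23
After op 6 (insert('h')): buffer="ardhyrhddhh" (len 11), cursors c1@4 c4@7 c2@11 c3@11, authorship ..11..42323
Authorship (.=original, N=cursor N): . . 1 1 . . 4 2 3 2 3
Index 6: author = 4

Answer: cursor 4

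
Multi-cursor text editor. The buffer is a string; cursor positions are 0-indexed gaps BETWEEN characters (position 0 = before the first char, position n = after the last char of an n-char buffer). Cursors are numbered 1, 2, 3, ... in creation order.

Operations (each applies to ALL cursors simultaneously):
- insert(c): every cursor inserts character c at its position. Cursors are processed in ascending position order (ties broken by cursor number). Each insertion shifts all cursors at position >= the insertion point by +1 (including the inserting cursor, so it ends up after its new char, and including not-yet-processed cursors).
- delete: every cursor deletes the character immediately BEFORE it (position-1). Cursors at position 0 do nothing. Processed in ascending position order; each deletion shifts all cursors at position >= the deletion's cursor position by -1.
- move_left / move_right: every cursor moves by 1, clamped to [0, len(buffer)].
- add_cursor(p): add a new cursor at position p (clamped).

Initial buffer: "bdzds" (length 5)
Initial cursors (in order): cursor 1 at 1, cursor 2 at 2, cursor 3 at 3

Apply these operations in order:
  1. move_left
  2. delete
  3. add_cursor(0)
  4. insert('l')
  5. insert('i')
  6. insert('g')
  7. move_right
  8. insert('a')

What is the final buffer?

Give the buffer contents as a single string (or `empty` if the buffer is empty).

After op 1 (move_left): buffer="bdzds" (len 5), cursors c1@0 c2@1 c3@2, authorship .....
After op 2 (delete): buffer="zds" (len 3), cursors c1@0 c2@0 c3@0, authorship ...
After op 3 (add_cursor(0)): buffer="zds" (len 3), cursors c1@0 c2@0 c3@0 c4@0, authorship ...
After op 4 (insert('l')): buffer="llllzds" (len 7), cursors c1@4 c2@4 c3@4 c4@4, authorship 1234...
After op 5 (insert('i')): buffer="lllliiiizds" (len 11), cursors c1@8 c2@8 c3@8 c4@8, authorship 12341234...
After op 6 (insert('g')): buffer="lllliiiiggggzds" (len 15), cursors c1@12 c2@12 c3@12 c4@12, authorship 123412341234...
After op 7 (move_right): buffer="lllliiiiggggzds" (len 15), cursors c1@13 c2@13 c3@13 c4@13, authorship 123412341234...
After op 8 (insert('a')): buffer="lllliiiiggggzaaaads" (len 19), cursors c1@17 c2@17 c3@17 c4@17, authorship 123412341234.1234..

Answer: lllliiiiggggzaaaads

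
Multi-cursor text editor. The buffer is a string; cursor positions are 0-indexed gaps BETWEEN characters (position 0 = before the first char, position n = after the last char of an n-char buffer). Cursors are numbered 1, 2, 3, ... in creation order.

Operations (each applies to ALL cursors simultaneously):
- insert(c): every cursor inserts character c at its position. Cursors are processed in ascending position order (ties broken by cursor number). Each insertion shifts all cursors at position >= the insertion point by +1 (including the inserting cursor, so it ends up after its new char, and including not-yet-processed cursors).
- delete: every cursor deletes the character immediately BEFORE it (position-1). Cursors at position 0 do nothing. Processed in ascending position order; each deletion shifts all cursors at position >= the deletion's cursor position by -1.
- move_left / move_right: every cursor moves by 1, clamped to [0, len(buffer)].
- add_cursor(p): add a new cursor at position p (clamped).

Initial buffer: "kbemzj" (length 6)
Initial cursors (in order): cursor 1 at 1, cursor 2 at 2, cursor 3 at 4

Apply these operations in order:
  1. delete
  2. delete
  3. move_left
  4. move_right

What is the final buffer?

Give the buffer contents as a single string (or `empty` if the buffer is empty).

After op 1 (delete): buffer="ezj" (len 3), cursors c1@0 c2@0 c3@1, authorship ...
After op 2 (delete): buffer="zj" (len 2), cursors c1@0 c2@0 c3@0, authorship ..
After op 3 (move_left): buffer="zj" (len 2), cursors c1@0 c2@0 c3@0, authorship ..
After op 4 (move_right): buffer="zj" (len 2), cursors c1@1 c2@1 c3@1, authorship ..

Answer: zj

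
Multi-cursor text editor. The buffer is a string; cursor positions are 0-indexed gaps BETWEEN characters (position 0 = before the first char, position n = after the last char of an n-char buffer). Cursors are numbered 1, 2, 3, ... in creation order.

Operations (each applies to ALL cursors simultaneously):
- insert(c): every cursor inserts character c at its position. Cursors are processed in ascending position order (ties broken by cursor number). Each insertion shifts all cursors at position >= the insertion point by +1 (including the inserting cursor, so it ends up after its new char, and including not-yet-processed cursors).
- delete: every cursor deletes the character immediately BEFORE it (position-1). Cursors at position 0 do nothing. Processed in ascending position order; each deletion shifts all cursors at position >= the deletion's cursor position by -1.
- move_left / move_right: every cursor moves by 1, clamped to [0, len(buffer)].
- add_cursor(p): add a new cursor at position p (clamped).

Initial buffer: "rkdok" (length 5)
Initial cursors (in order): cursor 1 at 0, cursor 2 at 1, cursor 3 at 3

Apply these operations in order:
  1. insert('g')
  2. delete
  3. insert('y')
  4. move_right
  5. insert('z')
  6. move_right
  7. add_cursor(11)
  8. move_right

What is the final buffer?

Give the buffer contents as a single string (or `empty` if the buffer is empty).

Answer: yrzykzdyozk

Derivation:
After op 1 (insert('g')): buffer="grgkdgok" (len 8), cursors c1@1 c2@3 c3@6, authorship 1.2..3..
After op 2 (delete): buffer="rkdok" (len 5), cursors c1@0 c2@1 c3@3, authorship .....
After op 3 (insert('y')): buffer="yrykdyok" (len 8), cursors c1@1 c2@3 c3@6, authorship 1.2..3..
After op 4 (move_right): buffer="yrykdyok" (len 8), cursors c1@2 c2@4 c3@7, authorship 1.2..3..
After op 5 (insert('z')): buffer="yrzykzdyozk" (len 11), cursors c1@3 c2@6 c3@10, authorship 1.12.2.3.3.
After op 6 (move_right): buffer="yrzykzdyozk" (len 11), cursors c1@4 c2@7 c3@11, authorship 1.12.2.3.3.
After op 7 (add_cursor(11)): buffer="yrzykzdyozk" (len 11), cursors c1@4 c2@7 c3@11 c4@11, authorship 1.12.2.3.3.
After op 8 (move_right): buffer="yrzykzdyozk" (len 11), cursors c1@5 c2@8 c3@11 c4@11, authorship 1.12.2.3.3.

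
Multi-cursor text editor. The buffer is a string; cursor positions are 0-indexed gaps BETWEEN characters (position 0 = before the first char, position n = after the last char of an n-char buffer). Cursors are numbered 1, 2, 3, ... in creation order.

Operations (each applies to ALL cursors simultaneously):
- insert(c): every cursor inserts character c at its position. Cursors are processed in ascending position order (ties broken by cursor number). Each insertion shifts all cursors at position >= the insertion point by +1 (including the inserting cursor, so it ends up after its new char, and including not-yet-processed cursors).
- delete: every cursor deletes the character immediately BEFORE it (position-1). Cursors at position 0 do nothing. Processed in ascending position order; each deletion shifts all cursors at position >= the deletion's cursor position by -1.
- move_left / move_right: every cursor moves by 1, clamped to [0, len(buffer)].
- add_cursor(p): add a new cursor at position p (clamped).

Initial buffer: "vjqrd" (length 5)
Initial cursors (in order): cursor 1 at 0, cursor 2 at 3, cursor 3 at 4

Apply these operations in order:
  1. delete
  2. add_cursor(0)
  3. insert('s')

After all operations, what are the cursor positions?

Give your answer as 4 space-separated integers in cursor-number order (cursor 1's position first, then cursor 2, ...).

After op 1 (delete): buffer="vjd" (len 3), cursors c1@0 c2@2 c3@2, authorship ...
After op 2 (add_cursor(0)): buffer="vjd" (len 3), cursors c1@0 c4@0 c2@2 c3@2, authorship ...
After op 3 (insert('s')): buffer="ssvjssd" (len 7), cursors c1@2 c4@2 c2@6 c3@6, authorship 14..23.

Answer: 2 6 6 2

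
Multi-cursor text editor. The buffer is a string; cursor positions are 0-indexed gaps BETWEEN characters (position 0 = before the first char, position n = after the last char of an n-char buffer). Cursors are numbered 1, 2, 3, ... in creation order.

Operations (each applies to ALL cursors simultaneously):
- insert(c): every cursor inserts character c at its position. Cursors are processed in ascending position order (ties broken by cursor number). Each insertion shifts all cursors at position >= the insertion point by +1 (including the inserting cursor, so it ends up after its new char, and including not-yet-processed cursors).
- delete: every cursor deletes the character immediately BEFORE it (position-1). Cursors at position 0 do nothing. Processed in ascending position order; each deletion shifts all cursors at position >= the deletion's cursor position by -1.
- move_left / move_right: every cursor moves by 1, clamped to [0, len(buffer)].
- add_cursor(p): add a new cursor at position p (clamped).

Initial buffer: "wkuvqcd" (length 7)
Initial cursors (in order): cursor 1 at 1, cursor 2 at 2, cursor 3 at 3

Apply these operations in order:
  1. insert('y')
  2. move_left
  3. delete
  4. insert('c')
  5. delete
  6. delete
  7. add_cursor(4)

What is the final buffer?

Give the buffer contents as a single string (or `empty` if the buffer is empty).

Answer: yvqcd

Derivation:
After op 1 (insert('y')): buffer="wykyuyvqcd" (len 10), cursors c1@2 c2@4 c3@6, authorship .1.2.3....
After op 2 (move_left): buffer="wykyuyvqcd" (len 10), cursors c1@1 c2@3 c3@5, authorship .1.2.3....
After op 3 (delete): buffer="yyyvqcd" (len 7), cursors c1@0 c2@1 c3@2, authorship 123....
After op 4 (insert('c')): buffer="cycycyvqcd" (len 10), cursors c1@1 c2@3 c3@5, authorship 112233....
After op 5 (delete): buffer="yyyvqcd" (len 7), cursors c1@0 c2@1 c3@2, authorship 123....
After op 6 (delete): buffer="yvqcd" (len 5), cursors c1@0 c2@0 c3@0, authorship 3....
After op 7 (add_cursor(4)): buffer="yvqcd" (len 5), cursors c1@0 c2@0 c3@0 c4@4, authorship 3....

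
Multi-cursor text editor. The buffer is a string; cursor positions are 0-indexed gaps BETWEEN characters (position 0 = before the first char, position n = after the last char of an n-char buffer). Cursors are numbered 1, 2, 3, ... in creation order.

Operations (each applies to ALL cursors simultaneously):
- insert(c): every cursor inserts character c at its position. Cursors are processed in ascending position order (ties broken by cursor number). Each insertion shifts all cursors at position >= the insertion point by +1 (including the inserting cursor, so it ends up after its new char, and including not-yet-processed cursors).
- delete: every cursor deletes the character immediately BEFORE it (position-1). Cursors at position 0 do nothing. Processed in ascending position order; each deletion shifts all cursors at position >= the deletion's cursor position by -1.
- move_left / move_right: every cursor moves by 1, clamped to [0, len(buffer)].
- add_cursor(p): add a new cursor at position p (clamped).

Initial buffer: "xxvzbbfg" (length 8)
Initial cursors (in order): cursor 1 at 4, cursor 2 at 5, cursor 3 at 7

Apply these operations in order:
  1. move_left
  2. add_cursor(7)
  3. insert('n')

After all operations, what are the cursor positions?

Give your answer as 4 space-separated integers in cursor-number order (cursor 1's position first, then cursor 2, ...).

After op 1 (move_left): buffer="xxvzbbfg" (len 8), cursors c1@3 c2@4 c3@6, authorship ........
After op 2 (add_cursor(7)): buffer="xxvzbbfg" (len 8), cursors c1@3 c2@4 c3@6 c4@7, authorship ........
After op 3 (insert('n')): buffer="xxvnznbbnfng" (len 12), cursors c1@4 c2@6 c3@9 c4@11, authorship ...1.2..3.4.

Answer: 4 6 9 11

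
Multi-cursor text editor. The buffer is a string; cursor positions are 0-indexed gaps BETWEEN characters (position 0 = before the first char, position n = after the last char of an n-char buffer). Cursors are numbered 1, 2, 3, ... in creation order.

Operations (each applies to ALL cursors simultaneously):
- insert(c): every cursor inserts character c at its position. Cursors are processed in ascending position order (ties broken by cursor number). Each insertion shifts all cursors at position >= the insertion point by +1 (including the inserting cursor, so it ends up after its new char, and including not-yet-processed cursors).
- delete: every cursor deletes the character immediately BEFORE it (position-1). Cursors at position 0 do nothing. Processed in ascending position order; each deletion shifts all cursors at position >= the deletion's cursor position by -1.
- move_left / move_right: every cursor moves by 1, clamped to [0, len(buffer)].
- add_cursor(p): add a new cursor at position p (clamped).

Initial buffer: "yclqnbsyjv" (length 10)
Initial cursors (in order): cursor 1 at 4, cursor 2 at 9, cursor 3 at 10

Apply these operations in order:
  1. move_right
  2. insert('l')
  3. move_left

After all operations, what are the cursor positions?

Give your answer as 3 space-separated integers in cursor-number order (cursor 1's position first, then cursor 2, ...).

Answer: 5 12 12

Derivation:
After op 1 (move_right): buffer="yclqnbsyjv" (len 10), cursors c1@5 c2@10 c3@10, authorship ..........
After op 2 (insert('l')): buffer="yclqnlbsyjvll" (len 13), cursors c1@6 c2@13 c3@13, authorship .....1.....23
After op 3 (move_left): buffer="yclqnlbsyjvll" (len 13), cursors c1@5 c2@12 c3@12, authorship .....1.....23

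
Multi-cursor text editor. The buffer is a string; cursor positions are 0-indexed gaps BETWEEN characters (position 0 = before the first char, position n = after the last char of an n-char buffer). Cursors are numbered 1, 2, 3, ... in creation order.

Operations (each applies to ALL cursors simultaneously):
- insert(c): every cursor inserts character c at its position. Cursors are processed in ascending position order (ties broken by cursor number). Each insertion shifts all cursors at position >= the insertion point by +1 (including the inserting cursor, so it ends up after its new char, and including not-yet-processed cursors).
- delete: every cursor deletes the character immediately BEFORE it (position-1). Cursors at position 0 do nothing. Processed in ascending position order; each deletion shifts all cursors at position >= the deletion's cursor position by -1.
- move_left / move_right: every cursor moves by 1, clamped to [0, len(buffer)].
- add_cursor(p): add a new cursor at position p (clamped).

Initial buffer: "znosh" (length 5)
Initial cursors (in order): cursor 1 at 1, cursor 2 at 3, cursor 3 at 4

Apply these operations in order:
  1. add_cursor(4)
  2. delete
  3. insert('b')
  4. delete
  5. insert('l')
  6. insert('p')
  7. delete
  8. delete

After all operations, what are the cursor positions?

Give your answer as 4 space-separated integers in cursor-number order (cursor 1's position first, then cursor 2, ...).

After op 1 (add_cursor(4)): buffer="znosh" (len 5), cursors c1@1 c2@3 c3@4 c4@4, authorship .....
After op 2 (delete): buffer="h" (len 1), cursors c1@0 c2@0 c3@0 c4@0, authorship .
After op 3 (insert('b')): buffer="bbbbh" (len 5), cursors c1@4 c2@4 c3@4 c4@4, authorship 1234.
After op 4 (delete): buffer="h" (len 1), cursors c1@0 c2@0 c3@0 c4@0, authorship .
After op 5 (insert('l')): buffer="llllh" (len 5), cursors c1@4 c2@4 c3@4 c4@4, authorship 1234.
After op 6 (insert('p')): buffer="llllpppph" (len 9), cursors c1@8 c2@8 c3@8 c4@8, authorship 12341234.
After op 7 (delete): buffer="llllh" (len 5), cursors c1@4 c2@4 c3@4 c4@4, authorship 1234.
After op 8 (delete): buffer="h" (len 1), cursors c1@0 c2@0 c3@0 c4@0, authorship .

Answer: 0 0 0 0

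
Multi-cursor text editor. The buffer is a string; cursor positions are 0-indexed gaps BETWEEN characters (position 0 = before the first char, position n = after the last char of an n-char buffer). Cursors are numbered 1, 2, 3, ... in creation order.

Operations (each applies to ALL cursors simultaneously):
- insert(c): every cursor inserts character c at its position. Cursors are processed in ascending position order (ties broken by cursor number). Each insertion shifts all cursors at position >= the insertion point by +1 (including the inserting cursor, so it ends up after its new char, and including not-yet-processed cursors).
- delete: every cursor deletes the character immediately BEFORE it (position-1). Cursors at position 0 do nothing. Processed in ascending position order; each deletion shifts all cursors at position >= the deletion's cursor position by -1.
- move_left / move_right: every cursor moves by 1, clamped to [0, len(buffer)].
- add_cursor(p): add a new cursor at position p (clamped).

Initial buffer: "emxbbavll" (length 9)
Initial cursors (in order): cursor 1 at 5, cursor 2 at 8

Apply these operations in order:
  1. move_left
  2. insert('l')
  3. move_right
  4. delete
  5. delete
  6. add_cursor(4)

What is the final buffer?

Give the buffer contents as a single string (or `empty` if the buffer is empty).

After op 1 (move_left): buffer="emxbbavll" (len 9), cursors c1@4 c2@7, authorship .........
After op 2 (insert('l')): buffer="emxblbavlll" (len 11), cursors c1@5 c2@9, authorship ....1...2..
After op 3 (move_right): buffer="emxblbavlll" (len 11), cursors c1@6 c2@10, authorship ....1...2..
After op 4 (delete): buffer="emxblavll" (len 9), cursors c1@5 c2@8, authorship ....1..2.
After op 5 (delete): buffer="emxbavl" (len 7), cursors c1@4 c2@6, authorship .......
After op 6 (add_cursor(4)): buffer="emxbavl" (len 7), cursors c1@4 c3@4 c2@6, authorship .......

Answer: emxbavl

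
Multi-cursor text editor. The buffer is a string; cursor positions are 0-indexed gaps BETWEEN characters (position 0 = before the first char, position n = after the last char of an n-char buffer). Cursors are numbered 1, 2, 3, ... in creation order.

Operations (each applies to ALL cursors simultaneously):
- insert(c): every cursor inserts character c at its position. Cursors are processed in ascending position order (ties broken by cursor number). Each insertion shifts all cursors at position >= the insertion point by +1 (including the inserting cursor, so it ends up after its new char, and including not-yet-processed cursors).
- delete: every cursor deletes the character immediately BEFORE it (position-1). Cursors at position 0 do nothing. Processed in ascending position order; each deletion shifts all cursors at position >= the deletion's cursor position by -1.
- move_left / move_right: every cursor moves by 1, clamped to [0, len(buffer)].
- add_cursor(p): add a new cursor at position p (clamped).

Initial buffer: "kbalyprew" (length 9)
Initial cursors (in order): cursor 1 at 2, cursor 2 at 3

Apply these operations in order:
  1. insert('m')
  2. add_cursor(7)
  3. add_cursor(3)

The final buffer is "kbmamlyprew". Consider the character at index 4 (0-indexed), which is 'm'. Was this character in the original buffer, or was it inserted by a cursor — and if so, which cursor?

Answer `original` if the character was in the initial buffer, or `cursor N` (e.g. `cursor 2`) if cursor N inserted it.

After op 1 (insert('m')): buffer="kbmamlyprew" (len 11), cursors c1@3 c2@5, authorship ..1.2......
After op 2 (add_cursor(7)): buffer="kbmamlyprew" (len 11), cursors c1@3 c2@5 c3@7, authorship ..1.2......
After op 3 (add_cursor(3)): buffer="kbmamlyprew" (len 11), cursors c1@3 c4@3 c2@5 c3@7, authorship ..1.2......
Authorship (.=original, N=cursor N): . . 1 . 2 . . . . . .
Index 4: author = 2

Answer: cursor 2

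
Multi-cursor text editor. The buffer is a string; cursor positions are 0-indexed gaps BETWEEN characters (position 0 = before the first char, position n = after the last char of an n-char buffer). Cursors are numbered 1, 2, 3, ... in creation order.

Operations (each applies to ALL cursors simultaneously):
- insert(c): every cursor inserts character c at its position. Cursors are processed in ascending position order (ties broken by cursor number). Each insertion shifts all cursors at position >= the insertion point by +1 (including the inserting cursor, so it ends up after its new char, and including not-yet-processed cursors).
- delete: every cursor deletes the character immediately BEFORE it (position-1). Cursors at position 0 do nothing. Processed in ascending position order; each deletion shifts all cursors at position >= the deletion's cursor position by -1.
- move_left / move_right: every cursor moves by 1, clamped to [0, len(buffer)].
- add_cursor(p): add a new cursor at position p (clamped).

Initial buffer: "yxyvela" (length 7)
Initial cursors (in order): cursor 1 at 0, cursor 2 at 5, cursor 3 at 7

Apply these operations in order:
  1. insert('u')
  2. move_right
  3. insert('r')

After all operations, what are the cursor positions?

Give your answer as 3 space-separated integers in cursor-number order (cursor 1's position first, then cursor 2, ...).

After op 1 (insert('u')): buffer="uyxyveulau" (len 10), cursors c1@1 c2@7 c3@10, authorship 1.....2..3
After op 2 (move_right): buffer="uyxyveulau" (len 10), cursors c1@2 c2@8 c3@10, authorship 1.....2..3
After op 3 (insert('r')): buffer="uyrxyveulraur" (len 13), cursors c1@3 c2@10 c3@13, authorship 1.1....2.2.33

Answer: 3 10 13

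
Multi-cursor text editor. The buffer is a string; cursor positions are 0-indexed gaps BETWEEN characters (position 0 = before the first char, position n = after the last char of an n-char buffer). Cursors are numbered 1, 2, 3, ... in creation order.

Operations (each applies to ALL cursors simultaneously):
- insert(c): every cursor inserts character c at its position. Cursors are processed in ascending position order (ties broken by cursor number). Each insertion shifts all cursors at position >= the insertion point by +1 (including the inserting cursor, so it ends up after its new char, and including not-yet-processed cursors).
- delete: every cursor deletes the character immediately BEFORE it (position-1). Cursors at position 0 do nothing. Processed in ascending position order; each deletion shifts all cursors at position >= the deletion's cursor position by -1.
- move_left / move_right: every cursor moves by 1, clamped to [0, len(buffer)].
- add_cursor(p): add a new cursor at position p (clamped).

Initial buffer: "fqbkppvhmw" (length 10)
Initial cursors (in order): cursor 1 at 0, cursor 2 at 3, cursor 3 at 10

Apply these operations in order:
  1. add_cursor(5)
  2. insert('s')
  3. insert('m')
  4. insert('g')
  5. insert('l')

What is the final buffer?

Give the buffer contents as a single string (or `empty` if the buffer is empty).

Answer: smglfqbsmglkpsmglpvhmwsmgl

Derivation:
After op 1 (add_cursor(5)): buffer="fqbkppvhmw" (len 10), cursors c1@0 c2@3 c4@5 c3@10, authorship ..........
After op 2 (insert('s')): buffer="sfqbskpspvhmws" (len 14), cursors c1@1 c2@5 c4@8 c3@14, authorship 1...2..4.....3
After op 3 (insert('m')): buffer="smfqbsmkpsmpvhmwsm" (len 18), cursors c1@2 c2@7 c4@11 c3@18, authorship 11...22..44.....33
After op 4 (insert('g')): buffer="smgfqbsmgkpsmgpvhmwsmg" (len 22), cursors c1@3 c2@9 c4@14 c3@22, authorship 111...222..444.....333
After op 5 (insert('l')): buffer="smglfqbsmglkpsmglpvhmwsmgl" (len 26), cursors c1@4 c2@11 c4@17 c3@26, authorship 1111...2222..4444.....3333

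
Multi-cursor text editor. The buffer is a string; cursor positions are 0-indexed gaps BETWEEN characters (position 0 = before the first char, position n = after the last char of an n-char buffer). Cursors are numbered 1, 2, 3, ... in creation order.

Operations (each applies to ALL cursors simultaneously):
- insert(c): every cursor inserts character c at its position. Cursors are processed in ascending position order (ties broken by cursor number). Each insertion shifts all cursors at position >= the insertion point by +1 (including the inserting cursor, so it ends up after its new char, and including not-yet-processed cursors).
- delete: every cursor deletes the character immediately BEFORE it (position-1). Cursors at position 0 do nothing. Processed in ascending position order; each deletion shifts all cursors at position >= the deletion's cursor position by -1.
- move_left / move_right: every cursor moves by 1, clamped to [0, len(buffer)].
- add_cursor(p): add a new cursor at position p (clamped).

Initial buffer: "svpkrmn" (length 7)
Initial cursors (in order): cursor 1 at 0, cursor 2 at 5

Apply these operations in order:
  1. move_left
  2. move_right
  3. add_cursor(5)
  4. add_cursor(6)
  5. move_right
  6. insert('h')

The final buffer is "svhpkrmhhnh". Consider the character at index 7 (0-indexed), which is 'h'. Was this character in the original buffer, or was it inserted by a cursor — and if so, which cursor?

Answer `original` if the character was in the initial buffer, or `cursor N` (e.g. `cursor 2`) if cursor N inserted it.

After op 1 (move_left): buffer="svpkrmn" (len 7), cursors c1@0 c2@4, authorship .......
After op 2 (move_right): buffer="svpkrmn" (len 7), cursors c1@1 c2@5, authorship .......
After op 3 (add_cursor(5)): buffer="svpkrmn" (len 7), cursors c1@1 c2@5 c3@5, authorship .......
After op 4 (add_cursor(6)): buffer="svpkrmn" (len 7), cursors c1@1 c2@5 c3@5 c4@6, authorship .......
After op 5 (move_right): buffer="svpkrmn" (len 7), cursors c1@2 c2@6 c3@6 c4@7, authorship .......
After op 6 (insert('h')): buffer="svhpkrmhhnh" (len 11), cursors c1@3 c2@9 c3@9 c4@11, authorship ..1....23.4
Authorship (.=original, N=cursor N): . . 1 . . . . 2 3 . 4
Index 7: author = 2

Answer: cursor 2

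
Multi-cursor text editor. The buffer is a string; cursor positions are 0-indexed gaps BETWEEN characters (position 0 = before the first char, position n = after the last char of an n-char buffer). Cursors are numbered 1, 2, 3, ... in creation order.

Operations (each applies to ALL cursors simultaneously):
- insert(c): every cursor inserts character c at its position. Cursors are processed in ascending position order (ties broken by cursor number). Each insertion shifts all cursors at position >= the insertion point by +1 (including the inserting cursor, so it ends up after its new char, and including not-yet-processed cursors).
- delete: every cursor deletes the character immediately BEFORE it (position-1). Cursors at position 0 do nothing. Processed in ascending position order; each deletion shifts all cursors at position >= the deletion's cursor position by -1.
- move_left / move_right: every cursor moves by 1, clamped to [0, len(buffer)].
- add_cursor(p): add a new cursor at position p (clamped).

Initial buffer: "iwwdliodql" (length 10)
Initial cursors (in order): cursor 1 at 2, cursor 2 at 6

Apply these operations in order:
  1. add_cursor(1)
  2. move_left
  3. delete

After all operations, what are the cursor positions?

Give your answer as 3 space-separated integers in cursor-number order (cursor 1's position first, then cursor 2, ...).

After op 1 (add_cursor(1)): buffer="iwwdliodql" (len 10), cursors c3@1 c1@2 c2@6, authorship ..........
After op 2 (move_left): buffer="iwwdliodql" (len 10), cursors c3@0 c1@1 c2@5, authorship ..........
After op 3 (delete): buffer="wwdiodql" (len 8), cursors c1@0 c3@0 c2@3, authorship ........

Answer: 0 3 0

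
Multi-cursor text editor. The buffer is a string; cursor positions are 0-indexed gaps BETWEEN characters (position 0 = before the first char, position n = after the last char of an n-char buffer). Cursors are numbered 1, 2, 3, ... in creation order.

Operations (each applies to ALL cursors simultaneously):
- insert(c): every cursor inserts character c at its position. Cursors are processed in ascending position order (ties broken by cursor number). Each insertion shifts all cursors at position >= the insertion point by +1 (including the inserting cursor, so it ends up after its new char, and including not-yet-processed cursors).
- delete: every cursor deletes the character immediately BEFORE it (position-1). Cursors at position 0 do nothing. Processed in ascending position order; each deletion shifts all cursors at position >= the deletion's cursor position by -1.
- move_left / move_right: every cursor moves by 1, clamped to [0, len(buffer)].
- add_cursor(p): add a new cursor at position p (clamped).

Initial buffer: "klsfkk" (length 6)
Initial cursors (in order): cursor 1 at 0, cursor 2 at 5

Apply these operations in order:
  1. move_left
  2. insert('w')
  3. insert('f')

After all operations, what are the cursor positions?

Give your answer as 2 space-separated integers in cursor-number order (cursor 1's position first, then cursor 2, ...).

Answer: 2 8

Derivation:
After op 1 (move_left): buffer="klsfkk" (len 6), cursors c1@0 c2@4, authorship ......
After op 2 (insert('w')): buffer="wklsfwkk" (len 8), cursors c1@1 c2@6, authorship 1....2..
After op 3 (insert('f')): buffer="wfklsfwfkk" (len 10), cursors c1@2 c2@8, authorship 11....22..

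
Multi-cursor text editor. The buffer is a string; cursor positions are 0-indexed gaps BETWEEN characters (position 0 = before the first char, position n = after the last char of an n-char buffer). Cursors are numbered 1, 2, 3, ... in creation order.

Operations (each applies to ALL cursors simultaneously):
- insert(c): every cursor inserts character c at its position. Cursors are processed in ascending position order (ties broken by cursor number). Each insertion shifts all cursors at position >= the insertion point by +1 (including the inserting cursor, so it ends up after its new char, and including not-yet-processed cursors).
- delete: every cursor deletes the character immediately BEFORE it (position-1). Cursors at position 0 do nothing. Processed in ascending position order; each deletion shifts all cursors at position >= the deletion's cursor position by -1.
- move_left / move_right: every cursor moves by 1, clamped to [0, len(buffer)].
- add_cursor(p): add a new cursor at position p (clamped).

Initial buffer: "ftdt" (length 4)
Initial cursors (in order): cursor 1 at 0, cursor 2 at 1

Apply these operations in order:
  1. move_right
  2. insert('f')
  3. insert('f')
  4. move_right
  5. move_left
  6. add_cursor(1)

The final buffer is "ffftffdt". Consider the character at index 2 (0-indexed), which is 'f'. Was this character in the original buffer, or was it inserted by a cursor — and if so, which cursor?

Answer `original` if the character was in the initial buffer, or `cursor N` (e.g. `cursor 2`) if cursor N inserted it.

After op 1 (move_right): buffer="ftdt" (len 4), cursors c1@1 c2@2, authorship ....
After op 2 (insert('f')): buffer="fftfdt" (len 6), cursors c1@2 c2@4, authorship .1.2..
After op 3 (insert('f')): buffer="ffftffdt" (len 8), cursors c1@3 c2@6, authorship .11.22..
After op 4 (move_right): buffer="ffftffdt" (len 8), cursors c1@4 c2@7, authorship .11.22..
After op 5 (move_left): buffer="ffftffdt" (len 8), cursors c1@3 c2@6, authorship .11.22..
After op 6 (add_cursor(1)): buffer="ffftffdt" (len 8), cursors c3@1 c1@3 c2@6, authorship .11.22..
Authorship (.=original, N=cursor N): . 1 1 . 2 2 . .
Index 2: author = 1

Answer: cursor 1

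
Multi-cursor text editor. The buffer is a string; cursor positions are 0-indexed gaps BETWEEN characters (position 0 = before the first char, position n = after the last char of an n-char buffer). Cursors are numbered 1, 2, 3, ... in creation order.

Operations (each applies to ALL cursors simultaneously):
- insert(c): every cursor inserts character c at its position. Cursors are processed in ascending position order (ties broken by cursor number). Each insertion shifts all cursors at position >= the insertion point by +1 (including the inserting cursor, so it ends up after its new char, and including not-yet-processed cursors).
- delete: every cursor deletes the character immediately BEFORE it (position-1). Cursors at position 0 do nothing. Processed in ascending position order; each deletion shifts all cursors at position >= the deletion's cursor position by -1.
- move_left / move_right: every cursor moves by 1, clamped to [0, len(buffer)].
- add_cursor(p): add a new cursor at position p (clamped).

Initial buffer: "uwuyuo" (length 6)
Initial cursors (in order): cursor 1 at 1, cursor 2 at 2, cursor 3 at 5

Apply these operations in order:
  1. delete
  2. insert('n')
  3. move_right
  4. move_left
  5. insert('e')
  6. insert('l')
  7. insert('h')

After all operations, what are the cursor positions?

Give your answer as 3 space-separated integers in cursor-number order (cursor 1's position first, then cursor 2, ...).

After op 1 (delete): buffer="uyo" (len 3), cursors c1@0 c2@0 c3@2, authorship ...
After op 2 (insert('n')): buffer="nnuyno" (len 6), cursors c1@2 c2@2 c3@5, authorship 12..3.
After op 3 (move_right): buffer="nnuyno" (len 6), cursors c1@3 c2@3 c3@6, authorship 12..3.
After op 4 (move_left): buffer="nnuyno" (len 6), cursors c1@2 c2@2 c3@5, authorship 12..3.
After op 5 (insert('e')): buffer="nneeuyneo" (len 9), cursors c1@4 c2@4 c3@8, authorship 1212..33.
After op 6 (insert('l')): buffer="nneelluynelo" (len 12), cursors c1@6 c2@6 c3@11, authorship 121212..333.
After op 7 (insert('h')): buffer="nneellhhuynelho" (len 15), cursors c1@8 c2@8 c3@14, authorship 12121212..3333.

Answer: 8 8 14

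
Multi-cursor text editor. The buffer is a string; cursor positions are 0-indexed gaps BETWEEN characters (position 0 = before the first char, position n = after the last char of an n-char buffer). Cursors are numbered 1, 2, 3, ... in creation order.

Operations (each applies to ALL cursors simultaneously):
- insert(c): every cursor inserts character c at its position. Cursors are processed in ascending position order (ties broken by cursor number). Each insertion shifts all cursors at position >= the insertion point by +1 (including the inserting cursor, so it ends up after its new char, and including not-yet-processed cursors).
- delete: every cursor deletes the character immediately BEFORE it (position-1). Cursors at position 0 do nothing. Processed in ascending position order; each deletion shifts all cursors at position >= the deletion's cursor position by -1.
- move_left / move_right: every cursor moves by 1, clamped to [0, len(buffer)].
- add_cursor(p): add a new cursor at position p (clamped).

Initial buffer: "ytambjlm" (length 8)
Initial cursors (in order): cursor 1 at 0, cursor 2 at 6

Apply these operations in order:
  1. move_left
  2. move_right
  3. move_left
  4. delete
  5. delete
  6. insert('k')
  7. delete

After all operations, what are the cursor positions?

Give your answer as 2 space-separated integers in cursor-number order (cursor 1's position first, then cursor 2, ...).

Answer: 0 3

Derivation:
After op 1 (move_left): buffer="ytambjlm" (len 8), cursors c1@0 c2@5, authorship ........
After op 2 (move_right): buffer="ytambjlm" (len 8), cursors c1@1 c2@6, authorship ........
After op 3 (move_left): buffer="ytambjlm" (len 8), cursors c1@0 c2@5, authorship ........
After op 4 (delete): buffer="ytamjlm" (len 7), cursors c1@0 c2@4, authorship .......
After op 5 (delete): buffer="ytajlm" (len 6), cursors c1@0 c2@3, authorship ......
After op 6 (insert('k')): buffer="kytakjlm" (len 8), cursors c1@1 c2@5, authorship 1...2...
After op 7 (delete): buffer="ytajlm" (len 6), cursors c1@0 c2@3, authorship ......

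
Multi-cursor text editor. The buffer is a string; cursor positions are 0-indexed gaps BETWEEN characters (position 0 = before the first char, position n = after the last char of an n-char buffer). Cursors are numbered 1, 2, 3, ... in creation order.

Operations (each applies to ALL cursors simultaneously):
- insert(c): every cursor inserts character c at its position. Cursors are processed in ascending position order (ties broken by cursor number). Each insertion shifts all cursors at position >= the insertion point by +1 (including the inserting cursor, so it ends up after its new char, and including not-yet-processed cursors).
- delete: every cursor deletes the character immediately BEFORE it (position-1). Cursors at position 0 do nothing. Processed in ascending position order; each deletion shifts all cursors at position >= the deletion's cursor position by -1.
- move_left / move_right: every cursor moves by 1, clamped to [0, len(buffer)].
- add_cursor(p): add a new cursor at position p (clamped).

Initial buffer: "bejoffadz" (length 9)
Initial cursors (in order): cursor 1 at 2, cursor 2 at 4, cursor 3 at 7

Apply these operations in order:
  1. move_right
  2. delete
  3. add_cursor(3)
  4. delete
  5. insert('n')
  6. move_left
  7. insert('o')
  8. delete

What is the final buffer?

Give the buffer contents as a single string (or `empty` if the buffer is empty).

After op 1 (move_right): buffer="bejoffadz" (len 9), cursors c1@3 c2@5 c3@8, authorship .........
After op 2 (delete): buffer="beofaz" (len 6), cursors c1@2 c2@3 c3@5, authorship ......
After op 3 (add_cursor(3)): buffer="beofaz" (len 6), cursors c1@2 c2@3 c4@3 c3@5, authorship ......
After op 4 (delete): buffer="fz" (len 2), cursors c1@0 c2@0 c4@0 c3@1, authorship ..
After op 5 (insert('n')): buffer="nnnfnz" (len 6), cursors c1@3 c2@3 c4@3 c3@5, authorship 124.3.
After op 6 (move_left): buffer="nnnfnz" (len 6), cursors c1@2 c2@2 c4@2 c3@4, authorship 124.3.
After op 7 (insert('o')): buffer="nnooonfonz" (len 10), cursors c1@5 c2@5 c4@5 c3@8, authorship 121244.33.
After op 8 (delete): buffer="nnnfnz" (len 6), cursors c1@2 c2@2 c4@2 c3@4, authorship 124.3.

Answer: nnnfnz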